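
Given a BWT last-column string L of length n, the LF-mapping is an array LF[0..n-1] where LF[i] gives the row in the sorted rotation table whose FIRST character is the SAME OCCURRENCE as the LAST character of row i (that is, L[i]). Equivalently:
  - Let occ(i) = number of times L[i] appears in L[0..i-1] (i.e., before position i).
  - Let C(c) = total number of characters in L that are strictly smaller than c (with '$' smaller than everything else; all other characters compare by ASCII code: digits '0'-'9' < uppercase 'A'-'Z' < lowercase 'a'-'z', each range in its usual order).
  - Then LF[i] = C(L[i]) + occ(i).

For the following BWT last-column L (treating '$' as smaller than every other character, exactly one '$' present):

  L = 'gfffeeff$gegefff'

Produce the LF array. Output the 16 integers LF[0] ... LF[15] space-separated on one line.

Answer: 13 5 6 7 1 2 8 9 0 14 3 15 4 10 11 12

Derivation:
Char counts: '$':1, 'e':4, 'f':8, 'g':3
C (first-col start): C('$')=0, C('e')=1, C('f')=5, C('g')=13
L[0]='g': occ=0, LF[0]=C('g')+0=13+0=13
L[1]='f': occ=0, LF[1]=C('f')+0=5+0=5
L[2]='f': occ=1, LF[2]=C('f')+1=5+1=6
L[3]='f': occ=2, LF[3]=C('f')+2=5+2=7
L[4]='e': occ=0, LF[4]=C('e')+0=1+0=1
L[5]='e': occ=1, LF[5]=C('e')+1=1+1=2
L[6]='f': occ=3, LF[6]=C('f')+3=5+3=8
L[7]='f': occ=4, LF[7]=C('f')+4=5+4=9
L[8]='$': occ=0, LF[8]=C('$')+0=0+0=0
L[9]='g': occ=1, LF[9]=C('g')+1=13+1=14
L[10]='e': occ=2, LF[10]=C('e')+2=1+2=3
L[11]='g': occ=2, LF[11]=C('g')+2=13+2=15
L[12]='e': occ=3, LF[12]=C('e')+3=1+3=4
L[13]='f': occ=5, LF[13]=C('f')+5=5+5=10
L[14]='f': occ=6, LF[14]=C('f')+6=5+6=11
L[15]='f': occ=7, LF[15]=C('f')+7=5+7=12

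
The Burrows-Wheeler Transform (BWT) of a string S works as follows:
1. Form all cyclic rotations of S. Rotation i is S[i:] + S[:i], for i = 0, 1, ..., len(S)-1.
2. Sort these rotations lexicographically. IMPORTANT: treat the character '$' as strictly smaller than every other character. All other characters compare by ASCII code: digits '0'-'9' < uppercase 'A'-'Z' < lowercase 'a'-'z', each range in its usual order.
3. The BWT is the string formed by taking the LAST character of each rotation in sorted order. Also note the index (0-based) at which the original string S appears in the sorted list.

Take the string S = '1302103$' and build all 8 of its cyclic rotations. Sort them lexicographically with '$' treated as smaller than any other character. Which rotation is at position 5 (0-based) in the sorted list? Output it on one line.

All 8 rotations (rotation i = S[i:]+S[:i]):
  rot[0] = 1302103$
  rot[1] = 302103$1
  rot[2] = 02103$13
  rot[3] = 2103$130
  rot[4] = 103$1302
  rot[5] = 03$13021
  rot[6] = 3$130210
  rot[7] = $1302103
Sorted (with $ < everything):
  sorted[0] = $1302103
  sorted[1] = 02103$13
  sorted[2] = 03$13021
  sorted[3] = 103$1302
  sorted[4] = 1302103$
  sorted[5] = 2103$130
  sorted[6] = 3$130210
  sorted[7] = 302103$1
sorted[5] = 2103$130

Answer: 2103$130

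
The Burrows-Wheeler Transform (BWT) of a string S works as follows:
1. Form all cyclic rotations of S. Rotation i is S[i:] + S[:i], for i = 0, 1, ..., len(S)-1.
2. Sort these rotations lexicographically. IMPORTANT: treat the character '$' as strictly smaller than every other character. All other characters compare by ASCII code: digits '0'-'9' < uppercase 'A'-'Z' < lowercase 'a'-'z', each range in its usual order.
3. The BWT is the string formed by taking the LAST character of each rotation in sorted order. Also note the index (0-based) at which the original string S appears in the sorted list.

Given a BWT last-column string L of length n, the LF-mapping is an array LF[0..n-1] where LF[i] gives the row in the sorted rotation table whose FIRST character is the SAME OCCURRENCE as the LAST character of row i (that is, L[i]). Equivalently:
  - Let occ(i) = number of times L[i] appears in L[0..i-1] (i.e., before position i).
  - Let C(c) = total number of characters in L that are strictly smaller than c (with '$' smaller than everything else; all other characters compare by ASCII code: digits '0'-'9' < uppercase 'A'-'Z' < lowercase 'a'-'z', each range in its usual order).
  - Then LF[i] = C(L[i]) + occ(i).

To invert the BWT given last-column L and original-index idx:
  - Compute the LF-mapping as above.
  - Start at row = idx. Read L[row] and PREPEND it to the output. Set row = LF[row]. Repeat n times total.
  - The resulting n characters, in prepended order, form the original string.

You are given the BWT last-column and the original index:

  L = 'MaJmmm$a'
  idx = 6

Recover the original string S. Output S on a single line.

LF mapping: 2 3 1 5 6 7 0 4
Walk LF starting at row 6, prepending L[row]:
  step 1: row=6, L[6]='$', prepend. Next row=LF[6]=0
  step 2: row=0, L[0]='M', prepend. Next row=LF[0]=2
  step 3: row=2, L[2]='J', prepend. Next row=LF[2]=1
  step 4: row=1, L[1]='a', prepend. Next row=LF[1]=3
  step 5: row=3, L[3]='m', prepend. Next row=LF[3]=5
  step 6: row=5, L[5]='m', prepend. Next row=LF[5]=7
  step 7: row=7, L[7]='a', prepend. Next row=LF[7]=4
  step 8: row=4, L[4]='m', prepend. Next row=LF[4]=6
Reversed output: mammaJM$

Answer: mammaJM$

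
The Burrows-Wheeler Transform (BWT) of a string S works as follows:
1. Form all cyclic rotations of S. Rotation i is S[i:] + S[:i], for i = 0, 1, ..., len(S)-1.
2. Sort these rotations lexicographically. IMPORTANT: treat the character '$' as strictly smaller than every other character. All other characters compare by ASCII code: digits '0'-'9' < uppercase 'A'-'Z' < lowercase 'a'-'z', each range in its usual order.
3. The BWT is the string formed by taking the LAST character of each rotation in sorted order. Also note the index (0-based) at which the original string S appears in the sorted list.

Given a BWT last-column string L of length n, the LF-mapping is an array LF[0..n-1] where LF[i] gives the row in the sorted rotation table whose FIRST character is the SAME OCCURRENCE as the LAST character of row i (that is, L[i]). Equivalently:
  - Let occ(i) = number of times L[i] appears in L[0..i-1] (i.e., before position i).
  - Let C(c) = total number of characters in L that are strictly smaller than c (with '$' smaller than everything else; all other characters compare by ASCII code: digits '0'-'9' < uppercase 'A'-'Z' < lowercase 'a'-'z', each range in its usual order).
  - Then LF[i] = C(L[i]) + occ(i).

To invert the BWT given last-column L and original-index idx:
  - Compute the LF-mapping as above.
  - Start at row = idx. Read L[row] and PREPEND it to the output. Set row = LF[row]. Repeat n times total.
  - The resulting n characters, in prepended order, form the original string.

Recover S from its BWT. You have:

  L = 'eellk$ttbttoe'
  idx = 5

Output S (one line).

Answer: kettlebottle$

Derivation:
LF mapping: 2 3 6 7 5 0 9 10 1 11 12 8 4
Walk LF starting at row 5, prepending L[row]:
  step 1: row=5, L[5]='$', prepend. Next row=LF[5]=0
  step 2: row=0, L[0]='e', prepend. Next row=LF[0]=2
  step 3: row=2, L[2]='l', prepend. Next row=LF[2]=6
  step 4: row=6, L[6]='t', prepend. Next row=LF[6]=9
  step 5: row=9, L[9]='t', prepend. Next row=LF[9]=11
  step 6: row=11, L[11]='o', prepend. Next row=LF[11]=8
  step 7: row=8, L[8]='b', prepend. Next row=LF[8]=1
  step 8: row=1, L[1]='e', prepend. Next row=LF[1]=3
  step 9: row=3, L[3]='l', prepend. Next row=LF[3]=7
  step 10: row=7, L[7]='t', prepend. Next row=LF[7]=10
  step 11: row=10, L[10]='t', prepend. Next row=LF[10]=12
  step 12: row=12, L[12]='e', prepend. Next row=LF[12]=4
  step 13: row=4, L[4]='k', prepend. Next row=LF[4]=5
Reversed output: kettlebottle$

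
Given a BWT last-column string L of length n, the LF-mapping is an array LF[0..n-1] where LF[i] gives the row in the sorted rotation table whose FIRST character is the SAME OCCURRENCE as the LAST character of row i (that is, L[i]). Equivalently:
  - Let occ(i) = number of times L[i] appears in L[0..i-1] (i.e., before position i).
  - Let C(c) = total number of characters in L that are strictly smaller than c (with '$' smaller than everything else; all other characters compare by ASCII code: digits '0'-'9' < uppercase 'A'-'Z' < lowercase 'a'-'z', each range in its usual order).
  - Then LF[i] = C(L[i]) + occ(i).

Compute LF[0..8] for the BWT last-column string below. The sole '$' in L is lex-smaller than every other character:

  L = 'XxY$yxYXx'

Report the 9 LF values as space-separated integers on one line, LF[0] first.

Answer: 1 5 3 0 8 6 4 2 7

Derivation:
Char counts: '$':1, 'X':2, 'Y':2, 'x':3, 'y':1
C (first-col start): C('$')=0, C('X')=1, C('Y')=3, C('x')=5, C('y')=8
L[0]='X': occ=0, LF[0]=C('X')+0=1+0=1
L[1]='x': occ=0, LF[1]=C('x')+0=5+0=5
L[2]='Y': occ=0, LF[2]=C('Y')+0=3+0=3
L[3]='$': occ=0, LF[3]=C('$')+0=0+0=0
L[4]='y': occ=0, LF[4]=C('y')+0=8+0=8
L[5]='x': occ=1, LF[5]=C('x')+1=5+1=6
L[6]='Y': occ=1, LF[6]=C('Y')+1=3+1=4
L[7]='X': occ=1, LF[7]=C('X')+1=1+1=2
L[8]='x': occ=2, LF[8]=C('x')+2=5+2=7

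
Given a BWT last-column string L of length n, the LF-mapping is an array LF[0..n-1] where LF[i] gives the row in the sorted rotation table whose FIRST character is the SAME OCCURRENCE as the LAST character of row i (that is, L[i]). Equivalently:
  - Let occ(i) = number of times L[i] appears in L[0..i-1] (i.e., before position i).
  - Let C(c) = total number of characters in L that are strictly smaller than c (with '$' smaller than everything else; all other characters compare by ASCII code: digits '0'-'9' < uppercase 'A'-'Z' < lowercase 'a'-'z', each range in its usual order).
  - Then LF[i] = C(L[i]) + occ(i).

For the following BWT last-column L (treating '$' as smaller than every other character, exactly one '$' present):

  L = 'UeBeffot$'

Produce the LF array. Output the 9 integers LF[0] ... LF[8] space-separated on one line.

Char counts: '$':1, 'B':1, 'U':1, 'e':2, 'f':2, 'o':1, 't':1
C (first-col start): C('$')=0, C('B')=1, C('U')=2, C('e')=3, C('f')=5, C('o')=7, C('t')=8
L[0]='U': occ=0, LF[0]=C('U')+0=2+0=2
L[1]='e': occ=0, LF[1]=C('e')+0=3+0=3
L[2]='B': occ=0, LF[2]=C('B')+0=1+0=1
L[3]='e': occ=1, LF[3]=C('e')+1=3+1=4
L[4]='f': occ=0, LF[4]=C('f')+0=5+0=5
L[5]='f': occ=1, LF[5]=C('f')+1=5+1=6
L[6]='o': occ=0, LF[6]=C('o')+0=7+0=7
L[7]='t': occ=0, LF[7]=C('t')+0=8+0=8
L[8]='$': occ=0, LF[8]=C('$')+0=0+0=0

Answer: 2 3 1 4 5 6 7 8 0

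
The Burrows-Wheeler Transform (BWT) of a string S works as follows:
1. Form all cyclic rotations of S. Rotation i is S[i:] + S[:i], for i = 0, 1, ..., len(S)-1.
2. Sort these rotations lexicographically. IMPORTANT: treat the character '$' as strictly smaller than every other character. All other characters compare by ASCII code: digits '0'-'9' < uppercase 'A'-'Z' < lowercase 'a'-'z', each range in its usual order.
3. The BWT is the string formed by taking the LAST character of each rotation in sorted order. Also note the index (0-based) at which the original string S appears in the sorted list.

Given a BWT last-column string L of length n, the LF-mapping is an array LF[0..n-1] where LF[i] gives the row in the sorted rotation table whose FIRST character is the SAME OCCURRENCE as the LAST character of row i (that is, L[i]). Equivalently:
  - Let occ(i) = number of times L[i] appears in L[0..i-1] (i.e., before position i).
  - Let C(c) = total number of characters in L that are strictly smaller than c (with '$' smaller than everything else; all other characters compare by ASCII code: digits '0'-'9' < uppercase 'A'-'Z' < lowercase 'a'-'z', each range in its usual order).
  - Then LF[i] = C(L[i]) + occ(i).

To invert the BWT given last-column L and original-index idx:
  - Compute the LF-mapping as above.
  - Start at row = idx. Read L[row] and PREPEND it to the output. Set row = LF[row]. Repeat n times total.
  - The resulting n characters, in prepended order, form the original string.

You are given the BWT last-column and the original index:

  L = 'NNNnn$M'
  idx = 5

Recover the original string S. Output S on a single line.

LF mapping: 2 3 4 5 6 0 1
Walk LF starting at row 5, prepending L[row]:
  step 1: row=5, L[5]='$', prepend. Next row=LF[5]=0
  step 2: row=0, L[0]='N', prepend. Next row=LF[0]=2
  step 3: row=2, L[2]='N', prepend. Next row=LF[2]=4
  step 4: row=4, L[4]='n', prepend. Next row=LF[4]=6
  step 5: row=6, L[6]='M', prepend. Next row=LF[6]=1
  step 6: row=1, L[1]='N', prepend. Next row=LF[1]=3
  step 7: row=3, L[3]='n', prepend. Next row=LF[3]=5
Reversed output: nNMnNN$

Answer: nNMnNN$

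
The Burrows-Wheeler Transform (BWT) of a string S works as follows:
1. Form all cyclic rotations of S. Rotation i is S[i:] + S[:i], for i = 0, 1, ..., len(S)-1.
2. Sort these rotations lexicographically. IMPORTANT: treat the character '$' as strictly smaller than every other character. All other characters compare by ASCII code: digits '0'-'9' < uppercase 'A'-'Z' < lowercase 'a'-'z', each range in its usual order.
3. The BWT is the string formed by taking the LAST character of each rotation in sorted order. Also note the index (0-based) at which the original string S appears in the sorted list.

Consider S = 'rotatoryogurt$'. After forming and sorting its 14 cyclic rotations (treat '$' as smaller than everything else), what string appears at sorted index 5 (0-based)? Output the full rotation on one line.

Answer: otatoryogurt$r

Derivation:
All 14 rotations (rotation i = S[i:]+S[:i]):
  rot[0] = rotatoryogurt$
  rot[1] = otatoryogurt$r
  rot[2] = tatoryogurt$ro
  rot[3] = atoryogurt$rot
  rot[4] = toryogurt$rota
  rot[5] = oryogurt$rotat
  rot[6] = ryogurt$rotato
  rot[7] = yogurt$rotator
  rot[8] = ogurt$rotatory
  rot[9] = gurt$rotatoryo
  rot[10] = urt$rotatoryog
  rot[11] = rt$rotatoryogu
  rot[12] = t$rotatoryogur
  rot[13] = $rotatoryogurt
Sorted (with $ < everything):
  sorted[0] = $rotatoryogurt
  sorted[1] = atoryogurt$rot
  sorted[2] = gurt$rotatoryo
  sorted[3] = ogurt$rotatory
  sorted[4] = oryogurt$rotat
  sorted[5] = otatoryogurt$r
  sorted[6] = rotatoryogurt$
  sorted[7] = rt$rotatoryogu
  sorted[8] = ryogurt$rotato
  sorted[9] = t$rotatoryogur
  sorted[10] = tatoryogurt$ro
  sorted[11] = toryogurt$rota
  sorted[12] = urt$rotatoryog
  sorted[13] = yogurt$rotator
sorted[5] = otatoryogurt$r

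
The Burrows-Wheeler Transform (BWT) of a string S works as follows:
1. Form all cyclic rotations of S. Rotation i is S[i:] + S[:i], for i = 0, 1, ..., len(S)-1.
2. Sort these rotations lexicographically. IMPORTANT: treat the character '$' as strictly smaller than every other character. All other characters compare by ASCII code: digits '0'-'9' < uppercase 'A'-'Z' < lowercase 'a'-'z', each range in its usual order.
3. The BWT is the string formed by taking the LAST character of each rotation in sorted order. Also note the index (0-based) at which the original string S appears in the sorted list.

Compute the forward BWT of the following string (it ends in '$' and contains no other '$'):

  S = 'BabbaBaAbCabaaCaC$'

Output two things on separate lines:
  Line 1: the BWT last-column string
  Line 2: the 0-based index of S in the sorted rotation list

Answer: Caa$aabBbCabCBAbaa
3

Derivation:
All 18 rotations (rotation i = S[i:]+S[:i]):
  rot[0] = BabbaBaAbCabaaCaC$
  rot[1] = abbaBaAbCabaaCaC$B
  rot[2] = bbaBaAbCabaaCaC$Ba
  rot[3] = baBaAbCabaaCaC$Bab
  rot[4] = aBaAbCabaaCaC$Babb
  rot[5] = BaAbCabaaCaC$Babba
  rot[6] = aAbCabaaCaC$BabbaB
  rot[7] = AbCabaaCaC$BabbaBa
  rot[8] = bCabaaCaC$BabbaBaA
  rot[9] = CabaaCaC$BabbaBaAb
  rot[10] = abaaCaC$BabbaBaAbC
  rot[11] = baaCaC$BabbaBaAbCa
  rot[12] = aaCaC$BabbaBaAbCab
  rot[13] = aCaC$BabbaBaAbCaba
  rot[14] = CaC$BabbaBaAbCabaa
  rot[15] = aC$BabbaBaAbCabaaC
  rot[16] = C$BabbaBaAbCabaaCa
  rot[17] = $BabbaBaAbCabaaCaC
Sorted (with $ < everything):
  sorted[0] = $BabbaBaAbCabaaCaC  (last char: 'C')
  sorted[1] = AbCabaaCaC$BabbaBa  (last char: 'a')
  sorted[2] = BaAbCabaaCaC$Babba  (last char: 'a')
  sorted[3] = BabbaBaAbCabaaCaC$  (last char: '$')
  sorted[4] = C$BabbaBaAbCabaaCa  (last char: 'a')
  sorted[5] = CaC$BabbaBaAbCabaa  (last char: 'a')
  sorted[6] = CabaaCaC$BabbaBaAb  (last char: 'b')
  sorted[7] = aAbCabaaCaC$BabbaB  (last char: 'B')
  sorted[8] = aBaAbCabaaCaC$Babb  (last char: 'b')
  sorted[9] = aC$BabbaBaAbCabaaC  (last char: 'C')
  sorted[10] = aCaC$BabbaBaAbCaba  (last char: 'a')
  sorted[11] = aaCaC$BabbaBaAbCab  (last char: 'b')
  sorted[12] = abaaCaC$BabbaBaAbC  (last char: 'C')
  sorted[13] = abbaBaAbCabaaCaC$B  (last char: 'B')
  sorted[14] = bCabaaCaC$BabbaBaA  (last char: 'A')
  sorted[15] = baBaAbCabaaCaC$Bab  (last char: 'b')
  sorted[16] = baaCaC$BabbaBaAbCa  (last char: 'a')
  sorted[17] = bbaBaAbCabaaCaC$Ba  (last char: 'a')
Last column: Caa$aabBbCabCBAbaa
Original string S is at sorted index 3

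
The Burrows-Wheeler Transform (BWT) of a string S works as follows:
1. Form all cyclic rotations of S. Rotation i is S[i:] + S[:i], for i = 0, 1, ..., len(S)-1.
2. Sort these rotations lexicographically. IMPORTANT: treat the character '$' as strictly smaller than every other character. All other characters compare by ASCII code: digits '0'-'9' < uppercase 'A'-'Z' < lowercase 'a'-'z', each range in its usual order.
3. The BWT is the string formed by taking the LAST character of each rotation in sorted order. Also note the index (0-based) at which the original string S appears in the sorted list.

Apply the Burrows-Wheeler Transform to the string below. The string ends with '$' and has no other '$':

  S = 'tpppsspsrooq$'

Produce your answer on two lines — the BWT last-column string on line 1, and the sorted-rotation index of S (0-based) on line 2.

Answer: qrotpsposspp$
12

Derivation:
All 13 rotations (rotation i = S[i:]+S[:i]):
  rot[0] = tpppsspsrooq$
  rot[1] = pppsspsrooq$t
  rot[2] = ppsspsrooq$tp
  rot[3] = psspsrooq$tpp
  rot[4] = sspsrooq$tppp
  rot[5] = spsrooq$tppps
  rot[6] = psrooq$tpppss
  rot[7] = srooq$tpppssp
  rot[8] = rooq$tpppssps
  rot[9] = ooq$tpppsspsr
  rot[10] = oq$tpppsspsro
  rot[11] = q$tpppsspsroo
  rot[12] = $tpppsspsrooq
Sorted (with $ < everything):
  sorted[0] = $tpppsspsrooq  (last char: 'q')
  sorted[1] = ooq$tpppsspsr  (last char: 'r')
  sorted[2] = oq$tpppsspsro  (last char: 'o')
  sorted[3] = pppsspsrooq$t  (last char: 't')
  sorted[4] = ppsspsrooq$tp  (last char: 'p')
  sorted[5] = psrooq$tpppss  (last char: 's')
  sorted[6] = psspsrooq$tpp  (last char: 'p')
  sorted[7] = q$tpppsspsroo  (last char: 'o')
  sorted[8] = rooq$tpppssps  (last char: 's')
  sorted[9] = spsrooq$tppps  (last char: 's')
  sorted[10] = srooq$tpppssp  (last char: 'p')
  sorted[11] = sspsrooq$tppp  (last char: 'p')
  sorted[12] = tpppsspsrooq$  (last char: '$')
Last column: qrotpsposspp$
Original string S is at sorted index 12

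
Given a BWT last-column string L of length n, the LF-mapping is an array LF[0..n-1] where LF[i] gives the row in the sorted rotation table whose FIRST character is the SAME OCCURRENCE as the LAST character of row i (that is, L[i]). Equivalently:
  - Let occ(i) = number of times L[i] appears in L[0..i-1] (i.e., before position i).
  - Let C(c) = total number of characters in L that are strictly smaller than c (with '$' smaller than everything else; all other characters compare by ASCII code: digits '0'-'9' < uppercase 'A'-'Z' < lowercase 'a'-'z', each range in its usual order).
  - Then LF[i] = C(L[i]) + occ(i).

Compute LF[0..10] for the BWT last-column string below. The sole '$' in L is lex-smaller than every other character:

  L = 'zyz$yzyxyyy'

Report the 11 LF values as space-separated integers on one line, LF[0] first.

Char counts: '$':1, 'x':1, 'y':6, 'z':3
C (first-col start): C('$')=0, C('x')=1, C('y')=2, C('z')=8
L[0]='z': occ=0, LF[0]=C('z')+0=8+0=8
L[1]='y': occ=0, LF[1]=C('y')+0=2+0=2
L[2]='z': occ=1, LF[2]=C('z')+1=8+1=9
L[3]='$': occ=0, LF[3]=C('$')+0=0+0=0
L[4]='y': occ=1, LF[4]=C('y')+1=2+1=3
L[5]='z': occ=2, LF[5]=C('z')+2=8+2=10
L[6]='y': occ=2, LF[6]=C('y')+2=2+2=4
L[7]='x': occ=0, LF[7]=C('x')+0=1+0=1
L[8]='y': occ=3, LF[8]=C('y')+3=2+3=5
L[9]='y': occ=4, LF[9]=C('y')+4=2+4=6
L[10]='y': occ=5, LF[10]=C('y')+5=2+5=7

Answer: 8 2 9 0 3 10 4 1 5 6 7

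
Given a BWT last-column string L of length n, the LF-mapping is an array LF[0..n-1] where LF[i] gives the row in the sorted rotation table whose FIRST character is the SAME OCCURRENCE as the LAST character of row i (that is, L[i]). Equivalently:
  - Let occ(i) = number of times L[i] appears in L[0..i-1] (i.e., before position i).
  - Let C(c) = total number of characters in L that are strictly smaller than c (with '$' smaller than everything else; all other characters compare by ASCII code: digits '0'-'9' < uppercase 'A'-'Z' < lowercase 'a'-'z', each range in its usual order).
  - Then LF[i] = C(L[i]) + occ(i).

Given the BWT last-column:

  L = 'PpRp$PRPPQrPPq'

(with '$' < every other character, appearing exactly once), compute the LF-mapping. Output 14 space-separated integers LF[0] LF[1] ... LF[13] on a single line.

Char counts: '$':1, 'P':6, 'Q':1, 'R':2, 'p':2, 'q':1, 'r':1
C (first-col start): C('$')=0, C('P')=1, C('Q')=7, C('R')=8, C('p')=10, C('q')=12, C('r')=13
L[0]='P': occ=0, LF[0]=C('P')+0=1+0=1
L[1]='p': occ=0, LF[1]=C('p')+0=10+0=10
L[2]='R': occ=0, LF[2]=C('R')+0=8+0=8
L[3]='p': occ=1, LF[3]=C('p')+1=10+1=11
L[4]='$': occ=0, LF[4]=C('$')+0=0+0=0
L[5]='P': occ=1, LF[5]=C('P')+1=1+1=2
L[6]='R': occ=1, LF[6]=C('R')+1=8+1=9
L[7]='P': occ=2, LF[7]=C('P')+2=1+2=3
L[8]='P': occ=3, LF[8]=C('P')+3=1+3=4
L[9]='Q': occ=0, LF[9]=C('Q')+0=7+0=7
L[10]='r': occ=0, LF[10]=C('r')+0=13+0=13
L[11]='P': occ=4, LF[11]=C('P')+4=1+4=5
L[12]='P': occ=5, LF[12]=C('P')+5=1+5=6
L[13]='q': occ=0, LF[13]=C('q')+0=12+0=12

Answer: 1 10 8 11 0 2 9 3 4 7 13 5 6 12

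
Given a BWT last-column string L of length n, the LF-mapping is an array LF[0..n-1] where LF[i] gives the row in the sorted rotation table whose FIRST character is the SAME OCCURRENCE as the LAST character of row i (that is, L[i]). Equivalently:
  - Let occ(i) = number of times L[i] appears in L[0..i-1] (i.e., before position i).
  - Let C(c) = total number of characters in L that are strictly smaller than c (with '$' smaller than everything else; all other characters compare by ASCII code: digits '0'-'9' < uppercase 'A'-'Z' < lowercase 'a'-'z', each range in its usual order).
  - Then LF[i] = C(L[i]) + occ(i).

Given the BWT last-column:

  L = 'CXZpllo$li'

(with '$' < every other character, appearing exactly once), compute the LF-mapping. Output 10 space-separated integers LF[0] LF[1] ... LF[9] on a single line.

Answer: 1 2 3 9 5 6 8 0 7 4

Derivation:
Char counts: '$':1, 'C':1, 'X':1, 'Z':1, 'i':1, 'l':3, 'o':1, 'p':1
C (first-col start): C('$')=0, C('C')=1, C('X')=2, C('Z')=3, C('i')=4, C('l')=5, C('o')=8, C('p')=9
L[0]='C': occ=0, LF[0]=C('C')+0=1+0=1
L[1]='X': occ=0, LF[1]=C('X')+0=2+0=2
L[2]='Z': occ=0, LF[2]=C('Z')+0=3+0=3
L[3]='p': occ=0, LF[3]=C('p')+0=9+0=9
L[4]='l': occ=0, LF[4]=C('l')+0=5+0=5
L[5]='l': occ=1, LF[5]=C('l')+1=5+1=6
L[6]='o': occ=0, LF[6]=C('o')+0=8+0=8
L[7]='$': occ=0, LF[7]=C('$')+0=0+0=0
L[8]='l': occ=2, LF[8]=C('l')+2=5+2=7
L[9]='i': occ=0, LF[9]=C('i')+0=4+0=4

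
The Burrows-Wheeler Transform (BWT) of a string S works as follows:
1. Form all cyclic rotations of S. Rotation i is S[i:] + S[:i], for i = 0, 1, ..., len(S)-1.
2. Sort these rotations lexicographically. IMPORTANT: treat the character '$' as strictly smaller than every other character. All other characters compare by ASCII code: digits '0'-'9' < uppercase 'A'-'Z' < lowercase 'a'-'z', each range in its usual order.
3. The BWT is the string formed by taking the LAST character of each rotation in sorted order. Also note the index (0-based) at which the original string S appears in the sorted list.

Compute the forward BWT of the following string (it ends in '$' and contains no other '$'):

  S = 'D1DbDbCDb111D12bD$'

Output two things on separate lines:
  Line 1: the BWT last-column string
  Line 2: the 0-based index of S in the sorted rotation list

All 18 rotations (rotation i = S[i:]+S[:i]):
  rot[0] = D1DbDbCDb111D12bD$
  rot[1] = 1DbDbCDb111D12bD$D
  rot[2] = DbDbCDb111D12bD$D1
  rot[3] = bDbCDb111D12bD$D1D
  rot[4] = DbCDb111D12bD$D1Db
  rot[5] = bCDb111D12bD$D1DbD
  rot[6] = CDb111D12bD$D1DbDb
  rot[7] = Db111D12bD$D1DbDbC
  rot[8] = b111D12bD$D1DbDbCD
  rot[9] = 111D12bD$D1DbDbCDb
  rot[10] = 11D12bD$D1DbDbCDb1
  rot[11] = 1D12bD$D1DbDbCDb11
  rot[12] = D12bD$D1DbDbCDb111
  rot[13] = 12bD$D1DbDbCDb111D
  rot[14] = 2bD$D1DbDbCDb111D1
  rot[15] = bD$D1DbDbCDb111D12
  rot[16] = D$D1DbDbCDb111D12b
  rot[17] = $D1DbDbCDb111D12bD
Sorted (with $ < everything):
  sorted[0] = $D1DbDbCDb111D12bD  (last char: 'D')
  sorted[1] = 111D12bD$D1DbDbCDb  (last char: 'b')
  sorted[2] = 11D12bD$D1DbDbCDb1  (last char: '1')
  sorted[3] = 12bD$D1DbDbCDb111D  (last char: 'D')
  sorted[4] = 1D12bD$D1DbDbCDb11  (last char: '1')
  sorted[5] = 1DbDbCDb111D12bD$D  (last char: 'D')
  sorted[6] = 2bD$D1DbDbCDb111D1  (last char: '1')
  sorted[7] = CDb111D12bD$D1DbDb  (last char: 'b')
  sorted[8] = D$D1DbDbCDb111D12b  (last char: 'b')
  sorted[9] = D12bD$D1DbDbCDb111  (last char: '1')
  sorted[10] = D1DbDbCDb111D12bD$  (last char: '$')
  sorted[11] = Db111D12bD$D1DbDbC  (last char: 'C')
  sorted[12] = DbCDb111D12bD$D1Db  (last char: 'b')
  sorted[13] = DbDbCDb111D12bD$D1  (last char: '1')
  sorted[14] = b111D12bD$D1DbDbCD  (last char: 'D')
  sorted[15] = bCDb111D12bD$D1DbD  (last char: 'D')
  sorted[16] = bD$D1DbDbCDb111D12  (last char: '2')
  sorted[17] = bDbCDb111D12bD$D1D  (last char: 'D')
Last column: Db1D1D1bb1$Cb1DD2D
Original string S is at sorted index 10

Answer: Db1D1D1bb1$Cb1DD2D
10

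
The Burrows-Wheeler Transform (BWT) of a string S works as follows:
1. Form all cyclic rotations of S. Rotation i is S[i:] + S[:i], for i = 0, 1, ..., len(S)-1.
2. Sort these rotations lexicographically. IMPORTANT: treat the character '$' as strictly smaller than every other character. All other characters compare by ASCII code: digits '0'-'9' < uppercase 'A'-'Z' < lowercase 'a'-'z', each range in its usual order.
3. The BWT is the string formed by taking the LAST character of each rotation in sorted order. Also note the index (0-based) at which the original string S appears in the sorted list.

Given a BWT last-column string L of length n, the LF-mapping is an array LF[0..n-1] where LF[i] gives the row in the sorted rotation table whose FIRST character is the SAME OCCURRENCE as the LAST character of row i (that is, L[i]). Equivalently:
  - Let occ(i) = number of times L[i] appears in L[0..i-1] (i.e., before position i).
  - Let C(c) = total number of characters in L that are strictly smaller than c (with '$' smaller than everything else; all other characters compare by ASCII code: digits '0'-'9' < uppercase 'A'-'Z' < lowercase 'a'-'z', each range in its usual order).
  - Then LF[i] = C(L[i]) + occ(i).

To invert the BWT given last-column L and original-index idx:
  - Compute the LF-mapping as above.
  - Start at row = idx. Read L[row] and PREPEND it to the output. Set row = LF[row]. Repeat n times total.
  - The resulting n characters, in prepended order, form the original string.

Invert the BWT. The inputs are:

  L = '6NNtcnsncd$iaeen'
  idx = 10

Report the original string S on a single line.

LF mapping: 1 2 3 15 5 11 14 12 6 7 0 10 4 8 9 13
Walk LF starting at row 10, prepending L[row]:
  step 1: row=10, L[10]='$', prepend. Next row=LF[10]=0
  step 2: row=0, L[0]='6', prepend. Next row=LF[0]=1
  step 3: row=1, L[1]='N', prepend. Next row=LF[1]=2
  step 4: row=2, L[2]='N', prepend. Next row=LF[2]=3
  step 5: row=3, L[3]='t', prepend. Next row=LF[3]=15
  step 6: row=15, L[15]='n', prepend. Next row=LF[15]=13
  step 7: row=13, L[13]='e', prepend. Next row=LF[13]=8
  step 8: row=8, L[8]='c', prepend. Next row=LF[8]=6
  step 9: row=6, L[6]='s', prepend. Next row=LF[6]=14
  step 10: row=14, L[14]='e', prepend. Next row=LF[14]=9
  step 11: row=9, L[9]='d', prepend. Next row=LF[9]=7
  step 12: row=7, L[7]='n', prepend. Next row=LF[7]=12
  step 13: row=12, L[12]='a', prepend. Next row=LF[12]=4
  step 14: row=4, L[4]='c', prepend. Next row=LF[4]=5
  step 15: row=5, L[5]='n', prepend. Next row=LF[5]=11
  step 16: row=11, L[11]='i', prepend. Next row=LF[11]=10
Reversed output: incandescentNN6$

Answer: incandescentNN6$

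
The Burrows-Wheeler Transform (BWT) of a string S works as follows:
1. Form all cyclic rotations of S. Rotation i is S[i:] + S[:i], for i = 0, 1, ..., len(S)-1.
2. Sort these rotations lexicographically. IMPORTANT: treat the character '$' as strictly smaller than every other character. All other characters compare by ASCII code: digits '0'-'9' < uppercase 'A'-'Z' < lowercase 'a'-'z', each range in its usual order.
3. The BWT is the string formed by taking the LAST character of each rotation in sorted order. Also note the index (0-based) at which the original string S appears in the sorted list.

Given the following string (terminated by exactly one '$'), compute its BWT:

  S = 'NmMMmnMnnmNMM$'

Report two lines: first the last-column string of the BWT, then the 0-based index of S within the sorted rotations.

All 14 rotations (rotation i = S[i:]+S[:i]):
  rot[0] = NmMMmnMnnmNMM$
  rot[1] = mMMmnMnnmNMM$N
  rot[2] = MMmnMnnmNMM$Nm
  rot[3] = MmnMnnmNMM$NmM
  rot[4] = mnMnnmNMM$NmMM
  rot[5] = nMnnmNMM$NmMMm
  rot[6] = MnnmNMM$NmMMmn
  rot[7] = nnmNMM$NmMMmnM
  rot[8] = nmNMM$NmMMmnMn
  rot[9] = mNMM$NmMMmnMnn
  rot[10] = NMM$NmMMmnMnnm
  rot[11] = MM$NmMMmnMnnmN
  rot[12] = M$NmMMmnMnnmNM
  rot[13] = $NmMMmnMnnmNMM
Sorted (with $ < everything):
  sorted[0] = $NmMMmnMnnmNMM  (last char: 'M')
  sorted[1] = M$NmMMmnMnnmNM  (last char: 'M')
  sorted[2] = MM$NmMMmnMnnmN  (last char: 'N')
  sorted[3] = MMmnMnnmNMM$Nm  (last char: 'm')
  sorted[4] = MmnMnnmNMM$NmM  (last char: 'M')
  sorted[5] = MnnmNMM$NmMMmn  (last char: 'n')
  sorted[6] = NMM$NmMMmnMnnm  (last char: 'm')
  sorted[7] = NmMMmnMnnmNMM$  (last char: '$')
  sorted[8] = mMMmnMnnmNMM$N  (last char: 'N')
  sorted[9] = mNMM$NmMMmnMnn  (last char: 'n')
  sorted[10] = mnMnnmNMM$NmMM  (last char: 'M')
  sorted[11] = nMnnmNMM$NmMMm  (last char: 'm')
  sorted[12] = nmNMM$NmMMmnMn  (last char: 'n')
  sorted[13] = nnmNMM$NmMMmnM  (last char: 'M')
Last column: MMNmMnm$NnMmnM
Original string S is at sorted index 7

Answer: MMNmMnm$NnMmnM
7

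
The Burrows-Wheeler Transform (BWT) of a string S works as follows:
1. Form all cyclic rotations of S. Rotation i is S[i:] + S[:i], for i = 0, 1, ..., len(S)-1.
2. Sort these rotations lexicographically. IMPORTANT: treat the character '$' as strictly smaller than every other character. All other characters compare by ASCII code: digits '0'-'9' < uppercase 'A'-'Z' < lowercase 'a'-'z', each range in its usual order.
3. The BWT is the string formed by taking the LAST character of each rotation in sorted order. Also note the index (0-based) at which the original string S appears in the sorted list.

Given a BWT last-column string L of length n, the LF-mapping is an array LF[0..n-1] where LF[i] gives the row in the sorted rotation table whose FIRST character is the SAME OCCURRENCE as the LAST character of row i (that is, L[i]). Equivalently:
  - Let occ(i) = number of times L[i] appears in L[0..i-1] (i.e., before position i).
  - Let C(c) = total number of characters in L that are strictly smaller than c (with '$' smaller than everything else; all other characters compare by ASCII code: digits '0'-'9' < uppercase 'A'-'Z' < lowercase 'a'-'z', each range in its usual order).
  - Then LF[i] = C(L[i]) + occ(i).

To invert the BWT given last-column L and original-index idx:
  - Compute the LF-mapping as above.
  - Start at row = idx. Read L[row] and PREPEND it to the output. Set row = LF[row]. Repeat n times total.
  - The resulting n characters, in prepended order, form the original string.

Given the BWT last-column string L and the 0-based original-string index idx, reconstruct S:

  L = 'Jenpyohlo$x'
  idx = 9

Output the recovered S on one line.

LF mapping: 1 2 5 8 10 6 3 4 7 0 9
Walk LF starting at row 9, prepending L[row]:
  step 1: row=9, L[9]='$', prepend. Next row=LF[9]=0
  step 2: row=0, L[0]='J', prepend. Next row=LF[0]=1
  step 3: row=1, L[1]='e', prepend. Next row=LF[1]=2
  step 4: row=2, L[2]='n', prepend. Next row=LF[2]=5
  step 5: row=5, L[5]='o', prepend. Next row=LF[5]=6
  step 6: row=6, L[6]='h', prepend. Next row=LF[6]=3
  step 7: row=3, L[3]='p', prepend. Next row=LF[3]=8
  step 8: row=8, L[8]='o', prepend. Next row=LF[8]=7
  step 9: row=7, L[7]='l', prepend. Next row=LF[7]=4
  step 10: row=4, L[4]='y', prepend. Next row=LF[4]=10
  step 11: row=10, L[10]='x', prepend. Next row=LF[10]=9
Reversed output: xylophoneJ$

Answer: xylophoneJ$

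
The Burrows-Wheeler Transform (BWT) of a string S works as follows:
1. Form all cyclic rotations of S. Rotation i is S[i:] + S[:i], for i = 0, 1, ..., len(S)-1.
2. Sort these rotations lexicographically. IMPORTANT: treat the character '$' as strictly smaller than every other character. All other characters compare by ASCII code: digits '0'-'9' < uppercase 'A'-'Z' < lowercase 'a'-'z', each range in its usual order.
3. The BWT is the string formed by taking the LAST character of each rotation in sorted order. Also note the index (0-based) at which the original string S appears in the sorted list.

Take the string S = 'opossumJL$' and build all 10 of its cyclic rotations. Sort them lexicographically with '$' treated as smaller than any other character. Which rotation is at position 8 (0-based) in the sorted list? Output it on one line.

All 10 rotations (rotation i = S[i:]+S[:i]):
  rot[0] = opossumJL$
  rot[1] = possumJL$o
  rot[2] = ossumJL$op
  rot[3] = ssumJL$opo
  rot[4] = sumJL$opos
  rot[5] = umJL$oposs
  rot[6] = mJL$opossu
  rot[7] = JL$opossum
  rot[8] = L$opossumJ
  rot[9] = $opossumJL
Sorted (with $ < everything):
  sorted[0] = $opossumJL
  sorted[1] = JL$opossum
  sorted[2] = L$opossumJ
  sorted[3] = mJL$opossu
  sorted[4] = opossumJL$
  sorted[5] = ossumJL$op
  sorted[6] = possumJL$o
  sorted[7] = ssumJL$opo
  sorted[8] = sumJL$opos
  sorted[9] = umJL$oposs
sorted[8] = sumJL$opos

Answer: sumJL$opos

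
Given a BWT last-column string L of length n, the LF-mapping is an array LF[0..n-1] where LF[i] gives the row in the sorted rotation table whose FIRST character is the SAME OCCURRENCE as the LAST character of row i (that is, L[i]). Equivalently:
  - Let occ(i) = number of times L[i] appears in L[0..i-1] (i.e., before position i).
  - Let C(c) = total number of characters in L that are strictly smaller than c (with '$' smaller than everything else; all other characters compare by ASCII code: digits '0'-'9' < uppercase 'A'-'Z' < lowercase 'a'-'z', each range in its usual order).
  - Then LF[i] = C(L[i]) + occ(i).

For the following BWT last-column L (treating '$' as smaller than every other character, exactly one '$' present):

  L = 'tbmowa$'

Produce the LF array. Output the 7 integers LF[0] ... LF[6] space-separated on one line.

Answer: 5 2 3 4 6 1 0

Derivation:
Char counts: '$':1, 'a':1, 'b':1, 'm':1, 'o':1, 't':1, 'w':1
C (first-col start): C('$')=0, C('a')=1, C('b')=2, C('m')=3, C('o')=4, C('t')=5, C('w')=6
L[0]='t': occ=0, LF[0]=C('t')+0=5+0=5
L[1]='b': occ=0, LF[1]=C('b')+0=2+0=2
L[2]='m': occ=0, LF[2]=C('m')+0=3+0=3
L[3]='o': occ=0, LF[3]=C('o')+0=4+0=4
L[4]='w': occ=0, LF[4]=C('w')+0=6+0=6
L[5]='a': occ=0, LF[5]=C('a')+0=1+0=1
L[6]='$': occ=0, LF[6]=C('$')+0=0+0=0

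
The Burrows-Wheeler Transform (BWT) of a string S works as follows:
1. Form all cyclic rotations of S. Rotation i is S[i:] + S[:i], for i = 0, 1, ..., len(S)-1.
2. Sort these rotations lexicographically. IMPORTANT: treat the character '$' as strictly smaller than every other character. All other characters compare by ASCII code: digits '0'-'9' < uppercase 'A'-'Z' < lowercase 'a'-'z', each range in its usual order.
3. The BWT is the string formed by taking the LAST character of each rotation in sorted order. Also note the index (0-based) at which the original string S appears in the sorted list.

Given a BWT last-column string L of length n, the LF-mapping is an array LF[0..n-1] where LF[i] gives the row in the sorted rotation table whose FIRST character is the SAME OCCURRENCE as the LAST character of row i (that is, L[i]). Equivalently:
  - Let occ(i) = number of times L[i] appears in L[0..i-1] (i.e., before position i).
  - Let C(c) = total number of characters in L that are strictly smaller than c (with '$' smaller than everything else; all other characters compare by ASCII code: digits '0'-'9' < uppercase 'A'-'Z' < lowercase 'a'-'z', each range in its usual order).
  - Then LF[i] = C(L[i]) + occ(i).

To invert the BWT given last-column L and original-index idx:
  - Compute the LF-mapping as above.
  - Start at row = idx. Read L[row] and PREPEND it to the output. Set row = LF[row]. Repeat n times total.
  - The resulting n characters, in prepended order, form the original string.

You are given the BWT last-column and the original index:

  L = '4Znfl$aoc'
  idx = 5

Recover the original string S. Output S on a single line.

Answer: falconZ4$

Derivation:
LF mapping: 1 2 7 5 6 0 3 8 4
Walk LF starting at row 5, prepending L[row]:
  step 1: row=5, L[5]='$', prepend. Next row=LF[5]=0
  step 2: row=0, L[0]='4', prepend. Next row=LF[0]=1
  step 3: row=1, L[1]='Z', prepend. Next row=LF[1]=2
  step 4: row=2, L[2]='n', prepend. Next row=LF[2]=7
  step 5: row=7, L[7]='o', prepend. Next row=LF[7]=8
  step 6: row=8, L[8]='c', prepend. Next row=LF[8]=4
  step 7: row=4, L[4]='l', prepend. Next row=LF[4]=6
  step 8: row=6, L[6]='a', prepend. Next row=LF[6]=3
  step 9: row=3, L[3]='f', prepend. Next row=LF[3]=5
Reversed output: falconZ4$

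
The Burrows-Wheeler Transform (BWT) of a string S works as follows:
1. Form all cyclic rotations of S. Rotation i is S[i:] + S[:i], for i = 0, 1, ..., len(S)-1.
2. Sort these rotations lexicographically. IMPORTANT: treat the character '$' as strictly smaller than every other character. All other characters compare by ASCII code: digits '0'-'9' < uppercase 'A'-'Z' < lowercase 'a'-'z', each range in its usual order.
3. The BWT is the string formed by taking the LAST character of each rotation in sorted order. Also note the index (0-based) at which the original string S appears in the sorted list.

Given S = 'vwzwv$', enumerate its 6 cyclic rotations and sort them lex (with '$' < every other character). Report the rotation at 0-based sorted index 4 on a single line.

All 6 rotations (rotation i = S[i:]+S[:i]):
  rot[0] = vwzwv$
  rot[1] = wzwv$v
  rot[2] = zwv$vw
  rot[3] = wv$vwz
  rot[4] = v$vwzw
  rot[5] = $vwzwv
Sorted (with $ < everything):
  sorted[0] = $vwzwv
  sorted[1] = v$vwzw
  sorted[2] = vwzwv$
  sorted[3] = wv$vwz
  sorted[4] = wzwv$v
  sorted[5] = zwv$vw
sorted[4] = wzwv$v

Answer: wzwv$v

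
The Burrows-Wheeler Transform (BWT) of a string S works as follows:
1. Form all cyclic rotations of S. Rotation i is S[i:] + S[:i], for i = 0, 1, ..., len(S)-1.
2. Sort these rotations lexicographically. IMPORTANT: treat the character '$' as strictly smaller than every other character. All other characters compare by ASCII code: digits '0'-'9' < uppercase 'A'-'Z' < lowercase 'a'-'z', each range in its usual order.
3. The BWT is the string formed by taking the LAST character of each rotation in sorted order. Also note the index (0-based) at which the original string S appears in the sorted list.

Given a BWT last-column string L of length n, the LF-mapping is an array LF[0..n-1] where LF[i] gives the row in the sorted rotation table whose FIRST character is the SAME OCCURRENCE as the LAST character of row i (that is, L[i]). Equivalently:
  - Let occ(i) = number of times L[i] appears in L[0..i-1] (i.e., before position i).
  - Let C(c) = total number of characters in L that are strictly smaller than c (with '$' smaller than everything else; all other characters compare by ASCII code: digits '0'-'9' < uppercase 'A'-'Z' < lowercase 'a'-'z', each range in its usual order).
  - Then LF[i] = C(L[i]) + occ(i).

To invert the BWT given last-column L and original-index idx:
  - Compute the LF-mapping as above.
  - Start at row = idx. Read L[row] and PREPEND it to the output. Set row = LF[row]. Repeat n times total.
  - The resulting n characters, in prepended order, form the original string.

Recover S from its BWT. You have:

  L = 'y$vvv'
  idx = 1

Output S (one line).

LF mapping: 4 0 1 2 3
Walk LF starting at row 1, prepending L[row]:
  step 1: row=1, L[1]='$', prepend. Next row=LF[1]=0
  step 2: row=0, L[0]='y', prepend. Next row=LF[0]=4
  step 3: row=4, L[4]='v', prepend. Next row=LF[4]=3
  step 4: row=3, L[3]='v', prepend. Next row=LF[3]=2
  step 5: row=2, L[2]='v', prepend. Next row=LF[2]=1
Reversed output: vvvy$

Answer: vvvy$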